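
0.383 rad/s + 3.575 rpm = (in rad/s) 0.383 rad/s is already in rad/s. 1 rpm = 0.10471976 rad/s, so 3.575 rpm = 3.575 * 0.10471976 = 0.37437312 rad/s. Sum: 0.383 + 0.37437312 = 0.75737312 rad/s. Result: 0.75737312 rad/s ≈ 0.7574 rad/s (4 s.f.). Final answer: 0.7574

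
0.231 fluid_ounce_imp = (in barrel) 4.128e-05. Check: 1 fluid_ounce_imp = 2.8413063e-05 m^3, so 0.231 fluid_ounce_imp = 0.231 * 2.8413063e-05 = 6.5634174e-06 m^3. 1 barrel = 0.15898729 m^3, so 6.5634174e-06 m^3 = 6.5634174e-06 / 0.15898729 = 4.1282654e-05 barrel ≈ 4.128e-05 barrel (4 s.f.).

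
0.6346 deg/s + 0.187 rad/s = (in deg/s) 11.35. Check: 1 deg/s = 0.017453293 rad/s, so 0.6346 deg/s = 0.6346 * 0.017453293 = 0.011075859 rad/s. 0.187 rad/s is already in rad/s. Sum: 0.011075859 + 0.187 = 0.19807586 rad/s. 1 deg/s = 0.017453293 rad/s, so 0.19807586 rad/s = 0.19807586 / 0.017453293 = 11.348911 deg/s ≈ 11.35 deg/s (4 s.f.).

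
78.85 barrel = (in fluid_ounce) 4.239e+05. Check: 1 barrel = 0.15898729 m^3, so 78.85 barrel = 78.85 * 0.15898729 = 12.536148 m^3. 1 fluid_ounce = 2.957353e-05 m^3, so 12.536148 m^3 = 12.536148 / 2.957353e-05 = 423897.6 fluid_ounce ≈ 4.239e+05 fluid_ounce (4 s.f.).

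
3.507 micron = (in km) 3.507e-09. Check: 1 micron = 1e-06 m, so 3.507 micron = 3.507 * 1e-06 = 3.507e-06 m. 1 km = 1000 m, so 3.507e-06 m = 3.507e-06 / 1000 = 3.507e-09 km.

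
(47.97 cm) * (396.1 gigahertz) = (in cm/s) 1 cm = 0.01 m, so 47.97 cm = 47.97 * 0.01 = 0.4797 m. 1 gigahertz = 1e+09 Hz, so 396.1 gigahertz = 396.1 * 1e+09 = 3.961e+11 Hz. Combine: 0.4797 m * 3.961e+11 Hz = 1.9000917e+11 m/s. 1 cm/s = 0.01 m/s, so 1.9000917e+11 m/s = 1.9000917e+11 / 0.01 = 1.9000917e+13 cm/s ≈ 1.9e+13 cm/s (4 s.f.). Final answer: 1.9e+13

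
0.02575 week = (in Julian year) 0.0004935. Check: 1 week = 604800 s, so 0.02575 week = 0.02575 * 604800 = 15573.6 s. 1 Julian year = 31557600 s, so 15573.6 s = 15573.6 / 31557600 = 0.0004934976 Julian year ≈ 0.0004935 Julian year (4 s.f.).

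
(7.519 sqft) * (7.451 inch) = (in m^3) 0.1322. Check: 1 sqft = 0.09290304 m^2, so 7.519 sqft = 7.519 * 0.09290304 = 0.69853796 m^2. 1 inch = 0.0254 m, so 7.451 inch = 7.451 * 0.0254 = 0.1892554 m. Combine: 0.69853796 m^2 * 0.1892554 m = 0.13220208 m^3. Result: 0.13220208 m^3 ≈ 0.1322 m^3 (4 s.f.).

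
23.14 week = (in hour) 1 week = 604800 s, so 23.14 week = 23.14 * 604800 = 13995072 s. 1 hour = 3600 s, so 13995072 s = 13995072 / 3600 = 3887.52 hour ≈ 3888 hour (4 s.f.). Final answer: 3888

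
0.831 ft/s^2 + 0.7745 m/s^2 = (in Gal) 1 ft/s^2 = 0.3048 m/s^2, so 0.831 ft/s^2 = 0.831 * 0.3048 = 0.2532888 m/s^2. 0.7745 m/s^2 is already in m/s^2. Sum: 0.2532888 + 0.7745 = 1.0277888 m/s^2. 1 Gal = 0.01 m/s^2, so 1.0277888 m/s^2 = 1.0277888 / 0.01 = 102.77888 Gal ≈ 102.8 Gal (4 s.f.). Final answer: 102.8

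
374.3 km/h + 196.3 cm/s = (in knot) 1 km/h = 0.27777778 m/s, so 374.3 km/h = 374.3 * 0.27777778 = 103.97222 m/s. 1 cm/s = 0.01 m/s, so 196.3 cm/s = 196.3 * 0.01 = 1.963 m/s. Sum: 103.97222 + 1.963 = 105.93522 m/s. 1 knot = 0.51444444 m/s, so 105.93522 m/s = 105.93522 / 0.51444444 = 205.9216 knot ≈ 205.9 knot (4 s.f.). Final answer: 205.9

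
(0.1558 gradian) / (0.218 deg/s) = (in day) 7.445e-06. Check: 1 gradian = 0.015707963 rad, so 0.1558 gradian = 0.1558 * 0.015707963 = 0.0024473007 rad. 1 deg/s = 0.017453293 rad/s, so 0.218 deg/s = 0.218 * 0.017453293 = 0.0038048178 rad/s. Combine: 0.0024473007 rad / 0.0038048178 rad/s = 0.64321101 s. 1 day = 86400 s, so 0.64321101 s = 0.64321101 / 86400 = 7.4445719e-06 day ≈ 7.445e-06 day (4 s.f.).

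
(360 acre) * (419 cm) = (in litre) 1 acre = 4046.8564 m^2, so 360 acre = 360 * 4046.8564 = 1456868.3 m^2. 1 cm = 0.01 m, so 419 cm = 419 * 0.01 = 4.19 m. Combine: 1456868.3 m^2 * 4.19 m = 6104278.2 m^3. 1 litre = 0.001 m^3, so 6104278.2 m^3 = 6104278.2 / 0.001 = 6.1042782e+09 litre ≈ 6.104e+09 litre (4 s.f.). Final answer: 6.104e+09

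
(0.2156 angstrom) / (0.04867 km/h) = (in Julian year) 1 angstrom = 1e-10 m, so 0.2156 angstrom = 0.2156 * 1e-10 = 2.156e-11 m. 1 km/h = 0.27777778 m/s, so 0.04867 km/h = 0.04867 * 0.27777778 = 0.013519444 m/s. Combine: 2.156e-11 m / 0.013519444 m/s = 1.5947401e-09 s. 1 Julian year = 31557600 s, so 1.5947401e-09 s = 1.5947401e-09 / 31557600 = 5.0534264e-17 Julian year ≈ 5.053e-17 Julian year (4 s.f.). Final answer: 5.053e-17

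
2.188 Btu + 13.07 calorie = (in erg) 2.363e+10. Check: 1 Btu = 1055.0559 J, so 2.188 Btu = 2.188 * 1055.0559 = 2308.4622 J. 1 calorie = 4.184 J, so 13.07 calorie = 13.07 * 4.184 = 54.68488 J. Sum: 2308.4622 + 54.68488 = 2363.1471 J. 1 erg = 1e-07 J, so 2363.1471 J = 2363.1471 / 1e-07 = 2.3631471e+10 erg ≈ 2.363e+10 erg (4 s.f.).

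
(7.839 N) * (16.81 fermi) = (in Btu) 1.249e-16. Check: 7.839 N is already in N. 1 fermi = 1e-15 m, so 16.81 fermi = 16.81 * 1e-15 = 1.681e-14 m. Combine: 7.839 N * 1.681e-14 m = 1.3177359e-13 J. 1 Btu = 1055.0559 J, so 1.3177359e-13 J = 1.3177359e-13 / 1055.0559 = 1.2489726e-16 Btu ≈ 1.249e-16 Btu (4 s.f.).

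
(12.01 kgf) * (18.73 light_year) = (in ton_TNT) 1 kgf = 9.80665 N, so 12.01 kgf = 12.01 * 9.80665 = 117.77787 N. 1 light_year = 9.4607305e+15 m, so 18.73 light_year = 18.73 * 9.4607305e+15 = 1.7719948e+17 m. Combine: 117.77787 N * 1.7719948e+17 m = 2.0870177e+19 J. 1 ton_TNT = 4.184e+09 J, so 2.0870177e+19 J = 2.0870177e+19 / 4.184e+09 = 4.988092e+09 ton_TNT ≈ 4.988e+09 ton_TNT (4 s.f.). Final answer: 4.988e+09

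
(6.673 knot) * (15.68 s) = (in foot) 176.6. Check: 1 knot = 0.51444444 m/s, so 6.673 knot = 6.673 * 0.51444444 = 3.4328878 m/s. 15.68 s is already in s. Combine: 3.4328878 m/s * 15.68 s = 53.82768 m. 1 foot = 0.3048 m, so 53.82768 m = 53.82768 / 0.3048 = 176.6 foot.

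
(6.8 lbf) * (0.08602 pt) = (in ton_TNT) 2.194e-13. Check: 1 lbf = 4.4482216 N, so 6.8 lbf = 6.8 * 4.4482216 = 30.247907 N. 1 pt = 0.00035277778 m, so 0.08602 pt = 0.08602 * 0.00035277778 = 3.0345944e-05 m. Combine: 30.247907 N * 3.0345944e-05 m = 0.0009179013 J. 1 ton_TNT = 4.184e+09 J, so 0.0009179013 J = 0.0009179013 / 4.184e+09 = 2.1938368e-13 ton_TNT ≈ 2.194e-13 ton_TNT (4 s.f.).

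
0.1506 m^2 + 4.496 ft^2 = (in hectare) 0.1506 m^2 is already in m^2. 1 ft^2 = 0.09290304 m^2, so 4.496 ft^2 = 4.496 * 0.09290304 = 0.41769207 m^2. Sum: 0.1506 + 0.41769207 = 0.56829207 m^2. 1 hectare = 10000 m^2, so 0.56829207 m^2 = 0.56829207 / 10000 = 5.6829207e-05 hectare ≈ 5.683e-05 hectare (4 s.f.). Final answer: 5.683e-05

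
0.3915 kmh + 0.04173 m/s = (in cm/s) 15.05. Check: 1 kmh = 0.27777778 m/s, so 0.3915 kmh = 0.3915 * 0.27777778 = 0.10875 m/s. 0.04173 m/s is already in m/s. Sum: 0.10875 + 0.04173 = 0.15048 m/s. 1 cm/s = 0.01 m/s, so 0.15048 m/s = 0.15048 / 0.01 = 15.048 cm/s ≈ 15.05 cm/s (4 s.f.).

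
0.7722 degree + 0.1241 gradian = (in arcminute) 53.03. Check: 1 degree = 0.017453293 rad, so 0.7722 degree = 0.7722 * 0.017453293 = 0.013477432 rad. 1 gradian = 0.015707963 rad, so 0.1241 gradian = 0.1241 * 0.015707963 = 0.0019493582 rad. Sum: 0.013477432 + 0.0019493582 = 0.015426791 rad. 1 arcminute = 0.00029088821 rad, so 0.015426791 rad = 0.015426791 / 0.00029088821 = 53.0334 arcminute ≈ 53.03 arcminute (4 s.f.).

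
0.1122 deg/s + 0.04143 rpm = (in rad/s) 0.006297. Check: 1 deg/s = 0.017453293 rad/s, so 0.1122 deg/s = 0.1122 * 0.017453293 = 0.0019582594 rad/s. 1 rpm = 0.10471976 rad/s, so 0.04143 rpm = 0.04143 * 0.10471976 = 0.0043385395 rad/s. Sum: 0.0019582594 + 0.0043385395 = 0.0062967989 rad/s. Result: 0.0062967989 rad/s ≈ 0.006297 rad/s (4 s.f.).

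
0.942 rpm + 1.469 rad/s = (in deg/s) 89.82. Check: 1 rpm = 0.10471976 rad/s, so 0.942 rpm = 0.942 * 0.10471976 = 0.098646009 rad/s. 1.469 rad/s is already in rad/s. Sum: 0.098646009 + 1.469 = 1.567646 rad/s. 1 deg/s = 0.017453293 rad/s, so 1.567646 rad/s = 1.567646 / 0.017453293 = 89.8195 deg/s ≈ 89.82 deg/s (4 s.f.).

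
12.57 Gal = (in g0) 0.01282. Check: 1 Gal = 0.01 m/s^2, so 12.57 Gal = 12.57 * 0.01 = 0.1257 m/s^2. 1 g0 = 9.80665 m/s^2, so 0.1257 m/s^2 = 0.1257 / 9.80665 = 0.012817833 g0 ≈ 0.01282 g0 (4 s.f.).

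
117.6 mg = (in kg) 1 mg = 1e-06 kg, so 117.6 mg = 117.6 * 1e-06 = 0.0001176 kg. Result: 0.0001176 kg. Final answer: 0.0001176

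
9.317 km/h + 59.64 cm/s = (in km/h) 11.46. Check: 1 km/h = 0.27777778 m/s, so 9.317 km/h = 9.317 * 0.27777778 = 2.5880556 m/s. 1 cm/s = 0.01 m/s, so 59.64 cm/s = 59.64 * 0.01 = 0.5964 m/s. Sum: 2.5880556 + 0.5964 = 3.1844556 m/s. 1 km/h = 0.27777778 m/s, so 3.1844556 m/s = 3.1844556 / 0.27777778 = 11.46404 km/h ≈ 11.46 km/h (4 s.f.).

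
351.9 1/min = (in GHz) 1 1/min = 0.016666667 Hz, so 351.9 1/min = 351.9 * 0.016666667 = 5.865 Hz. 1 GHz = 1e+09 Hz, so 5.865 Hz = 5.865 / 1e+09 = 5.865e-09 GHz. Final answer: 5.865e-09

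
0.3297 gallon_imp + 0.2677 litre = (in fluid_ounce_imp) 62.17. Check: 1 gallon_imp = 0.00454609 m^3, so 0.3297 gallon_imp = 0.3297 * 0.00454609 = 0.0014988459 m^3. 1 litre = 0.001 m^3, so 0.2677 litre = 0.2677 * 0.001 = 0.0002677 m^3. Sum: 0.0014988459 + 0.0002677 = 0.0017665459 m^3. 1 fluid_ounce_imp = 2.8413063e-05 m^3, so 0.0017665459 m^3 = 0.0017665459 / 2.8413063e-05 = 62.173723 fluid_ounce_imp ≈ 62.17 fluid_ounce_imp (4 s.f.).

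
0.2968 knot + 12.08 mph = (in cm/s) 1 knot = 0.51444444 m/s, so 0.2968 knot = 0.2968 * 0.51444444 = 0.15268711 m/s. 1 mph = 0.44704 m/s, so 12.08 mph = 12.08 * 0.44704 = 5.4002432 m/s. Sum: 0.15268711 + 5.4002432 = 5.5529303 m/s. 1 cm/s = 0.01 m/s, so 5.5529303 m/s = 5.5529303 / 0.01 = 555.29303 cm/s ≈ 555.3 cm/s (4 s.f.). Final answer: 555.3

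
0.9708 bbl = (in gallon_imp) 33.95. Check: 1 bbl = 0.15898729 m^3, so 0.9708 bbl = 0.9708 * 0.15898729 = 0.15434487 m^3. 1 gallon_imp = 0.00454609 m^3, so 0.15434487 m^3 = 0.15434487 / 0.00454609 = 33.951124 gallon_imp ≈ 33.95 gallon_imp (4 s.f.).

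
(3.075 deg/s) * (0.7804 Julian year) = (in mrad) 1.322e+09. Check: 1 deg/s = 0.017453293 rad/s, so 3.075 deg/s = 3.075 * 0.017453293 = 0.053668874 rad/s. 1 Julian year = 31557600 s, so 0.7804 Julian year = 0.7804 * 31557600 = 24627551 s. Combine: 0.053668874 rad/s * 24627551 s = 1321732.9 rad. 1 mrad = 0.001 rad, so 1321732.9 rad = 1321732.9 / 0.001 = 1.3217329e+09 mrad ≈ 1.322e+09 mrad (4 s.f.).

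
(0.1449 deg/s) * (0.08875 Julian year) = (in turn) 1 deg/s = 0.017453293 rad/s, so 0.1449 deg/s = 0.1449 * 0.017453293 = 0.0025289821 rad/s. 1 Julian year = 31557600 s, so 0.08875 Julian year = 0.08875 * 31557600 = 2800737 s. Combine: 0.0025289821 rad/s * 2800737 s = 7083.0137 rad. 1 turn = 6.2831853 rad, so 7083.0137 rad = 7083.0137 / 6.2831853 = 1127.2966 turn ≈ 1127 turn (4 s.f.). Final answer: 1127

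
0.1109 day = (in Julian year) 0.0003036. Check: 1 day = 86400 s, so 0.1109 day = 0.1109 * 86400 = 9581.76 s. 1 Julian year = 31557600 s, so 9581.76 s = 9581.76 / 31557600 = 0.00030362765 Julian year ≈ 0.0003036 Julian year (4 s.f.).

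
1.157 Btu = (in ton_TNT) 2.918e-07. Check: 1 Btu = 1055.0559 J, so 1.157 Btu = 1.157 * 1055.0559 = 1220.6996 J. 1 ton_TNT = 4.184e+09 J, so 1220.6996 J = 1220.6996 / 4.184e+09 = 2.9175421e-07 ton_TNT ≈ 2.918e-07 ton_TNT (4 s.f.).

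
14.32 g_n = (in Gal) 1.404e+04. Check: 1 g_n = 9.80665 m/s^2, so 14.32 g_n = 14.32 * 9.80665 = 140.43123 m/s^2. 1 Gal = 0.01 m/s^2, so 140.43123 m/s^2 = 140.43123 / 0.01 = 14043.123 Gal ≈ 1.404e+04 Gal (4 s.f.).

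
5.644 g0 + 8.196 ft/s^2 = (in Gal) 5785. Check: 1 g0 = 9.80665 m/s^2, so 5.644 g0 = 5.644 * 9.80665 = 55.348733 m/s^2. 1 ft/s^2 = 0.3048 m/s^2, so 8.196 ft/s^2 = 8.196 * 0.3048 = 2.4981408 m/s^2. Sum: 55.348733 + 2.4981408 = 57.846873 m/s^2. 1 Gal = 0.01 m/s^2, so 57.846873 m/s^2 = 57.846873 / 0.01 = 5784.6873 Gal ≈ 5785 Gal (4 s.f.).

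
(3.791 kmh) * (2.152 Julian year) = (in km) 1 kmh = 0.27777778 m/s, so 3.791 kmh = 3.791 * 0.27777778 = 1.0530556 m/s. 1 Julian year = 31557600 s, so 2.152 Julian year = 2.152 * 31557600 = 67911955 s. Combine: 1.0530556 m/s * 67911955 s = 71515062 m. 1 km = 1000 m, so 71515062 m = 71515062 / 1000 = 71515.062 km ≈ 7.152e+04 km (4 s.f.). Final answer: 7.152e+04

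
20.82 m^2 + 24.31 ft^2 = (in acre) 20.82 m^2 is already in m^2. 1 ft^2 = 0.09290304 m^2, so 24.31 ft^2 = 24.31 * 0.09290304 = 2.2584729 m^2. Sum: 20.82 + 2.2584729 = 23.078473 m^2. 1 acre = 4046.8564 m^2, so 23.078473 m^2 = 23.078473 / 4046.8564 = 0.0057028149 acre ≈ 0.005703 acre (4 s.f.). Final answer: 0.005703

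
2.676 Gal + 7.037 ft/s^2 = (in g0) 1 Gal = 0.01 m/s^2, so 2.676 Gal = 2.676 * 0.01 = 0.02676 m/s^2. 1 ft/s^2 = 0.3048 m/s^2, so 7.037 ft/s^2 = 7.037 * 0.3048 = 2.1448776 m/s^2. Sum: 0.02676 + 2.1448776 = 2.1716376 m/s^2. 1 g0 = 9.80665 m/s^2, so 2.1716376 m/s^2 = 2.1716376 / 9.80665 = 0.22144541 g0 ≈ 0.2214 g0 (4 s.f.). Final answer: 0.2214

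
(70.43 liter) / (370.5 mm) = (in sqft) 1 liter = 0.001 m^3, so 70.43 liter = 70.43 * 0.001 = 0.07043 m^3. 1 mm = 0.001 m, so 370.5 mm = 370.5 * 0.001 = 0.3705 m. Combine: 0.07043 m^3 / 0.3705 m = 0.19009447 m^2. 1 sqft = 0.09290304 m^2, so 0.19009447 m^2 = 0.19009447 / 0.09290304 = 2.0461598 sqft ≈ 2.046 sqft (4 s.f.). Final answer: 2.046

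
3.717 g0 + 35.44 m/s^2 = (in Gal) 7189. Check: 1 g0 = 9.80665 m/s^2, so 3.717 g0 = 3.717 * 9.80665 = 36.451318 m/s^2. 35.44 m/s^2 is already in m/s^2. Sum: 36.451318 + 35.44 = 71.891318 m/s^2. 1 Gal = 0.01 m/s^2, so 71.891318 m/s^2 = 71.891318 / 0.01 = 7189.1318 Gal ≈ 7189 Gal (4 s.f.).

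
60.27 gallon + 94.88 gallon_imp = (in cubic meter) 1 gallon = 0.0037854118 m^3, so 60.27 gallon = 60.27 * 0.0037854118 = 0.22814677 m^3. 1 gallon_imp = 0.00454609 m^3, so 94.88 gallon_imp = 94.88 * 0.00454609 = 0.43133302 m^3. Sum: 0.22814677 + 0.43133302 = 0.65947979 m^3. 0.65947979 m^3 = 0.65947979 cubic meter ≈ 0.6595 cubic meter (4 s.f.). Final answer: 0.6595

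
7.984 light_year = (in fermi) 1 light_year = 9.4607305e+15 m, so 7.984 light_year = 7.984 * 9.4607305e+15 = 7.5534472e+16 m. 1 fermi = 1e-15 m, so 7.5534472e+16 m = 7.5534472e+16 / 1e-15 = 7.5534472e+31 fermi ≈ 7.553e+31 fermi (4 s.f.). Final answer: 7.553e+31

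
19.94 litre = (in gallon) 5.268. Check: 1 litre = 0.001 m^3, so 19.94 litre = 19.94 * 0.001 = 0.01994 m^3. 1 gallon = 0.0037854118 m^3, so 0.01994 m^3 = 0.01994 / 0.0037854118 = 5.2675907 gallon ≈ 5.268 gallon (4 s.f.).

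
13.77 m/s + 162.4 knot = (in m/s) 97.32. Check: 13.77 m/s is already in m/s. 1 knot = 0.51444444 m/s, so 162.4 knot = 162.4 * 0.51444444 = 83.545778 m/s. Sum: 13.77 + 83.545778 = 97.315778 m/s. Result: 97.315778 m/s ≈ 97.32 m/s (4 s.f.).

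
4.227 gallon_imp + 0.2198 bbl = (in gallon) 1 gallon_imp = 0.00454609 m^3, so 4.227 gallon_imp = 4.227 * 0.00454609 = 0.019216322 m^3. 1 bbl = 0.15898729 m^3, so 0.2198 bbl = 0.2198 * 0.15898729 = 0.034945407 m^3. Sum: 0.019216322 + 0.034945407 = 0.05416173 m^3. 1 gallon = 0.0037854118 m^3, so 0.05416173 m^3 = 0.05416173 / 0.0037854118 = 14.308015 gallon ≈ 14.31 gallon (4 s.f.). Final answer: 14.31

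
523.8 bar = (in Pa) 5.238e+07. Check: 1 bar = 100000 Pa, so 523.8 bar = 523.8 * 100000 = 52380000 Pa. Result: 52380000 Pa ≈ 5.238e+07 Pa (4 s.f.).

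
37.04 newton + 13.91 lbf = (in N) 98.91. Check: 37.04 newton = 37.04 N. 1 lbf = 4.4482216 N, so 13.91 lbf = 13.91 * 4.4482216 = 61.874763 N. Sum: 37.04 + 61.874763 = 98.914763 N. Result: 98.914763 N ≈ 98.91 N (4 s.f.).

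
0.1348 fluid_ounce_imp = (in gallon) 0.001012. Check: 1 fluid_ounce_imp = 2.8413063e-05 m^3, so 0.1348 fluid_ounce_imp = 0.1348 * 2.8413063e-05 = 3.8300808e-06 m^3. 1 gallon = 0.0037854118 m^3, so 3.8300808e-06 m^3 = 3.8300808e-06 / 0.0037854118 = 0.0010118003 gallon ≈ 0.001012 gallon (4 s.f.).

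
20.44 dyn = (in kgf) 1 dyn = 1e-05 N, so 20.44 dyn = 20.44 * 1e-05 = 0.0002044 N. 1 kgf = 9.80665 N, so 0.0002044 N = 0.0002044 / 9.80665 = 2.0842999e-05 kgf ≈ 2.084e-05 kgf (4 s.f.). Final answer: 2.084e-05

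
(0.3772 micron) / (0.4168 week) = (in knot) 2.909e-12. Check: 1 micron = 1e-06 m, so 0.3772 micron = 0.3772 * 1e-06 = 3.772e-07 m. 1 week = 604800 s, so 0.4168 week = 0.4168 * 604800 = 252080.64 s. Combine: 3.772e-07 m / 252080.64 s = 1.4963466e-12 m/s. 1 knot = 0.51444444 m/s, so 1.4963466e-12 m/s = 1.4963466e-12 / 0.51444444 = 2.908665e-12 knot ≈ 2.909e-12 knot (4 s.f.).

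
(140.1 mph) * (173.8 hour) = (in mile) 1 mph = 0.44704 m/s, so 140.1 mph = 140.1 * 0.44704 = 62.630304 m/s. 1 hour = 3600 s, so 173.8 hour = 173.8 * 3600 = 625680 s. Combine: 62.630304 m/s * 625680 s = 39186529 m. 1 mile = 1609.344 m, so 39186529 m = 39186529 / 1609.344 = 24349.38 mile ≈ 2.435e+04 mile (4 s.f.). Final answer: 2.435e+04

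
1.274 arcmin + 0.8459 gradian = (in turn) 0.002174. Check: 1 arcmin = 0.00029088821 rad, so 1.274 arcmin = 1.274 * 0.00029088821 = 0.00037059158 rad. 1 gradian = 0.015707963 rad, so 0.8459 gradian = 0.8459 * 0.015707963 = 0.013287366 rad. Sum: 0.00037059158 + 0.013287366 = 0.013657958 rad. 1 turn = 6.2831853 rad, so 0.013657958 rad = 0.013657958 / 6.2831853 = 0.0021737315 turn ≈ 0.002174 turn (4 s.f.).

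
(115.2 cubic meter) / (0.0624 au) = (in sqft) 1.328e-07. Check: 115.2 cubic meter = 115.2 m^3. 1 au = 1.4959787e+11 m, so 0.0624 au = 0.0624 * 1.4959787e+11 = 9.3349071e+09 m. Combine: 115.2 m^3 / 9.3349071e+09 m = 1.2340776e-08 m^2. 1 sqft = 0.09290304 m^2, so 1.2340776e-08 m^2 = 1.2340776e-08 / 0.09290304 = 1.3283501e-07 sqft ≈ 1.328e-07 sqft (4 s.f.).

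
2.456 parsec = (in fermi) 1 parsec = 3.0856776e+16 m, so 2.456 parsec = 2.456 * 3.0856776e+16 = 7.5784241e+16 m. 1 fermi = 1e-15 m, so 7.5784241e+16 m = 7.5784241e+16 / 1e-15 = 7.5784241e+31 fermi ≈ 7.578e+31 fermi (4 s.f.). Final answer: 7.578e+31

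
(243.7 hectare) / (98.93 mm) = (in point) 1 hectare = 10000 m^2, so 243.7 hectare = 243.7 * 10000 = 2437000 m^2. 1 mm = 0.001 m, so 98.93 mm = 98.93 * 0.001 = 0.09893 m. Combine: 2437000 m^2 / 0.09893 m = 24633579 m. 1 point = 0.00035277778 m, so 24633579 m = 24633579 / 0.00035277778 = 6.9827469e+10 point ≈ 6.983e+10 point (4 s.f.). Final answer: 6.983e+10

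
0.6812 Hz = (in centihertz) 68.12. Check: 1 centihertz = 0.01 Hz, so 0.6812 Hz = 0.6812 / 0.01 = 68.12 centihertz.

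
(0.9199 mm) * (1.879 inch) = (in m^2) 4.39e-05. Check: 1 mm = 0.001 m, so 0.9199 mm = 0.9199 * 0.001 = 0.0009199 m. 1 inch = 0.0254 m, so 1.879 inch = 1.879 * 0.0254 = 0.0477266 m. Combine: 0.0009199 m * 0.0477266 m = 4.3903699e-05 m^2. Result: 4.3903699e-05 m^2 ≈ 4.39e-05 m^2 (4 s.f.).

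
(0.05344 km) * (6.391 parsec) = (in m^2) 1.054e+19. Check: 1 km = 1000 m, so 0.05344 km = 0.05344 * 1000 = 53.44 m. 1 parsec = 3.0856776e+16 m, so 6.391 parsec = 6.391 * 3.0856776e+16 = 1.9720565e+17 m. Combine: 53.44 m * 1.9720565e+17 m = 1.053867e+19 m^2. Result: 1.053867e+19 m^2 ≈ 1.054e+19 m^2 (4 s.f.).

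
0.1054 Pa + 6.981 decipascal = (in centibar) 0.0008035. Check: 0.1054 Pa is already in Pa. 1 decipascal = 0.1 Pa, so 6.981 decipascal = 6.981 * 0.1 = 0.6981 Pa. Sum: 0.1054 + 0.6981 = 0.8035 Pa. 1 centibar = 1000 Pa, so 0.8035 Pa = 0.8035 / 1000 = 0.0008035 centibar.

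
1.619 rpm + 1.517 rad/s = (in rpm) 16.11. Check: 1 rpm = 0.10471976 rad/s, so 1.619 rpm = 1.619 * 0.10471976 = 0.16954128 rad/s. 1.517 rad/s is already in rad/s. Sum: 0.16954128 + 1.517 = 1.6865413 rad/s. 1 rpm = 0.10471976 rad/s, so 1.6865413 rad/s = 1.6865413 / 0.10471976 = 16.105283 rpm ≈ 16.11 rpm (4 s.f.).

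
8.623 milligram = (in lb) 1.901e-05. Check: 1 milligram = 1e-06 kg, so 8.623 milligram = 8.623 * 1e-06 = 8.623e-06 kg. 1 lb = 0.45359237 kg, so 8.623e-06 kg = 8.623e-06 / 0.45359237 = 1.9010461e-05 lb ≈ 1.901e-05 lb (4 s.f.).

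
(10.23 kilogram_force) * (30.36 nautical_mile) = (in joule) 5.641e+06. Check: 1 kilogram_force = 9.80665 N, so 10.23 kilogram_force = 10.23 * 9.80665 = 100.32203 N. 1 nautical_mile = 1852 m, so 30.36 nautical_mile = 30.36 * 1852 = 56226.72 m. Combine: 100.32203 N * 56226.72 m = 5640778.7 J. 5640778.7 J = 5640778.7 joule ≈ 5.641e+06 joule (4 s.f.).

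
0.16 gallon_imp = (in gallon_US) 0.1922. Check: 1 gallon_imp = 0.00454609 m^3, so 0.16 gallon_imp = 0.16 * 0.00454609 = 0.0007273744 m^3. 1 gallon_US = 0.0037854118 m^3, so 0.0007273744 m^3 = 0.0007273744 / 0.0037854118 = 0.19215199 gallon_US ≈ 0.1922 gallon_US (4 s.f.).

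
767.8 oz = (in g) 1 oz = 0.028349523 kg, so 767.8 oz = 767.8 * 0.028349523 = 21.766764 kg. 1 g = 0.001 kg, so 21.766764 kg = 21.766764 / 0.001 = 21766.764 g ≈ 2.177e+04 g (4 s.f.). Final answer: 2.177e+04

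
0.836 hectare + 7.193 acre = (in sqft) 1 hectare = 10000 m^2, so 0.836 hectare = 0.836 * 10000 = 8360 m^2. 1 acre = 4046.8564 m^2, so 7.193 acre = 7.193 * 4046.8564 = 29109.038 m^2. Sum: 8360 + 29109.038 = 37469.038 m^2. 1 sqft = 0.09290304 m^2, so 37469.038 m^2 = 37469.038 / 0.09290304 = 403313.37 sqft ≈ 4.033e+05 sqft (4 s.f.). Final answer: 4.033e+05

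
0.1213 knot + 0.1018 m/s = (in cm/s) 16.42. Check: 1 knot = 0.51444444 m/s, so 0.1213 knot = 0.1213 * 0.51444444 = 0.062402111 m/s. 0.1018 m/s is already in m/s. Sum: 0.062402111 + 0.1018 = 0.16420211 m/s. 1 cm/s = 0.01 m/s, so 0.16420211 m/s = 0.16420211 / 0.01 = 16.420211 cm/s ≈ 16.42 cm/s (4 s.f.).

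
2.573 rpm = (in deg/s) 1 rpm = 0.10471976 rad/s, so 2.573 rpm = 2.573 * 0.10471976 = 0.26944393 rad/s. 1 deg/s = 0.017453293 rad/s, so 0.26944393 rad/s = 0.26944393 / 0.017453293 = 15.438 deg/s ≈ 15.44 deg/s (4 s.f.). Final answer: 15.44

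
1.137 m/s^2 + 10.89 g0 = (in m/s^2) 1.137 m/s^2 is already in m/s^2. 1 g0 = 9.80665 m/s^2, so 10.89 g0 = 10.89 * 9.80665 = 106.79442 m/s^2. Sum: 1.137 + 106.79442 = 107.93142 m/s^2. Result: 107.93142 m/s^2 ≈ 107.9 m/s^2 (4 s.f.). Final answer: 107.9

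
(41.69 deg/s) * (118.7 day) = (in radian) 7.462e+06. Check: 1 deg/s = 0.017453293 rad/s, so 41.69 deg/s = 41.69 * 0.017453293 = 0.72762777 rad/s. 1 day = 86400 s, so 118.7 day = 118.7 * 86400 = 10255680 s. Combine: 0.72762777 rad/s * 10255680 s = 7462317.5 rad. 7462317.5 rad = 7462317.5 radian ≈ 7.462e+06 radian (4 s.f.).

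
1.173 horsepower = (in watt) 874.7. Check: 1 horsepower = 745.69987 W, so 1.173 horsepower = 1.173 * 745.69987 = 874.70595 W. 874.70595 W = 874.70595 watt ≈ 874.7 watt (4 s.f.).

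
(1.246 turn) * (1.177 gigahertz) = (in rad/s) 1 turn = 6.2831853 rad, so 1.246 turn = 1.246 * 6.2831853 = 7.8288489 rad. 1 gigahertz = 1e+09 Hz, so 1.177 gigahertz = 1.177 * 1e+09 = 1.177e+09 Hz. Combine: 7.8288489 rad * 1.177e+09 Hz = 9.2145551e+09 rad/s. Result: 9.2145551e+09 rad/s ≈ 9.215e+09 rad/s (4 s.f.). Final answer: 9.215e+09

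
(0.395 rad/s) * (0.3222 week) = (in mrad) 7.697e+07. Check: 0.395 rad/s is already in rad/s. 1 week = 604800 s, so 0.3222 week = 0.3222 * 604800 = 194866.56 s. Combine: 0.395 rad/s * 194866.56 s = 76972.291 rad. 1 mrad = 0.001 rad, so 76972.291 rad = 76972.291 / 0.001 = 76972291 mrad ≈ 7.697e+07 mrad (4 s.f.).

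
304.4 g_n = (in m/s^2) 2985. Check: 1 g_n = 9.80665 m/s^2, so 304.4 g_n = 304.4 * 9.80665 = 2985.1443 m/s^2. Result: 2985.1443 m/s^2 ≈ 2985 m/s^2 (4 s.f.).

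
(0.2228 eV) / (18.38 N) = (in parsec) 1 eV = 1.6021766e-19 J, so 0.2228 eV = 0.2228 * 1.6021766e-19 = 3.5696495e-20 J. 18.38 N is already in N. Combine: 3.5696495e-20 J / 18.38 N = 1.9421379e-21 m. 1 parsec = 3.0856776e+16 m, so 1.9421379e-21 m = 1.9421379e-21 / 3.0856776e+16 = 6.2940404e-38 parsec ≈ 6.294e-38 parsec (4 s.f.). Final answer: 6.294e-38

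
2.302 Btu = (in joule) 1 Btu = 1055.0559 J, so 2.302 Btu = 2.302 * 1055.0559 = 2428.7386 J. 2428.7386 J = 2428.7386 joule ≈ 2429 joule (4 s.f.). Final answer: 2429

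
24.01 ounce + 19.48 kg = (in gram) 1 ounce = 0.028349523 kg, so 24.01 ounce = 24.01 * 0.028349523 = 0.68067205 kg. 19.48 kg is already in kg. Sum: 0.68067205 + 19.48 = 20.160672 kg. 1 gram = 0.001 kg, so 20.160672 kg = 20.160672 / 0.001 = 20160.672 gram ≈ 2.016e+04 gram (4 s.f.). Final answer: 2.016e+04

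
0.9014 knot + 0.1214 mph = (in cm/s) 51.8. Check: 1 knot = 0.51444444 m/s, so 0.9014 knot = 0.9014 * 0.51444444 = 0.46372022 m/s. 1 mph = 0.44704 m/s, so 0.1214 mph = 0.1214 * 0.44704 = 0.054270656 m/s. Sum: 0.46372022 + 0.054270656 = 0.51799088 m/s. 1 cm/s = 0.01 m/s, so 0.51799088 m/s = 0.51799088 / 0.01 = 51.799088 cm/s ≈ 51.8 cm/s (4 s.f.).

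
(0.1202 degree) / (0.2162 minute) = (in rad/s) 0.0001617. Check: 1 degree = 0.017453293 rad, so 0.1202 degree = 0.1202 * 0.017453293 = 0.0020978858 rad. 1 minute = 60 s, so 0.2162 minute = 0.2162 * 60 = 12.972 s. Combine: 0.0020978858 rad / 12.972 s = 0.00016172416 rad/s. Result: 0.00016172416 rad/s ≈ 0.0001617 rad/s (4 s.f.).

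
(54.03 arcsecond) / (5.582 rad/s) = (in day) 1 arcsecond = 4.8481368e-06 rad, so 54.03 arcsecond = 54.03 * 4.8481368e-06 = 0.00026194483 rad. 5.582 rad/s is already in rad/s. Combine: 0.00026194483 rad / 5.582 rad/s = 4.6926699e-05 s. 1 day = 86400 s, so 4.6926699e-05 s = 4.6926699e-05 / 86400 = 5.4313309e-10 day ≈ 5.431e-10 day (4 s.f.). Final answer: 5.431e-10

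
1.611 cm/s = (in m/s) 1 cm/s = 0.01 m/s, so 1.611 cm/s = 1.611 * 0.01 = 0.01611 m/s. Result: 0.01611 m/s. Final answer: 0.01611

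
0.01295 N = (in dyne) 1295. Check: 1 dyne = 1e-05 N, so 0.01295 N = 0.01295 / 1e-05 = 1295 dyne.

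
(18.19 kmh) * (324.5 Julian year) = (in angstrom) 1 kmh = 0.27777778 m/s, so 18.19 kmh = 18.19 * 0.27777778 = 5.0527778 m/s. 1 Julian year = 31557600 s, so 324.5 Julian year = 324.5 * 31557600 = 1.0240441e+10 s. Combine: 5.0527778 m/s * 1.0240441e+10 s = 5.1742674e+10 m. 1 angstrom = 1e-10 m, so 5.1742674e+10 m = 5.1742674e+10 / 1e-10 = 5.1742674e+20 angstrom ≈ 5.174e+20 angstrom (4 s.f.). Final answer: 5.174e+20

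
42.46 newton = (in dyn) 42.46 newton = 42.46 N. 1 dyn = 1e-05 N, so 42.46 N = 42.46 / 1e-05 = 4246000 dyn ≈ 4.246e+06 dyn (4 s.f.). Final answer: 4.246e+06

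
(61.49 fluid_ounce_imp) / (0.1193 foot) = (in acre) 1 fluid_ounce_imp = 2.8413063e-05 m^3, so 61.49 fluid_ounce_imp = 61.49 * 2.8413063e-05 = 0.0017471192 m^3. 1 foot = 0.3048 m, so 0.1193 foot = 0.1193 * 0.3048 = 0.03636264 m. Combine: 0.0017471192 m^3 / 0.03636264 m = 0.048047095 m^2. 1 acre = 4046.8564 m^2, so 0.048047095 m^2 = 0.048047095 / 4046.8564 = 1.1872696e-05 acre ≈ 1.187e-05 acre (4 s.f.). Final answer: 1.187e-05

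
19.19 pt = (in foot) 0.02221. Check: 1 pt = 0.00035277778 m, so 19.19 pt = 19.19 * 0.00035277778 = 0.0067698056 m. 1 foot = 0.3048 m, so 0.0067698056 m = 0.0067698056 / 0.3048 = 0.022210648 foot ≈ 0.02221 foot (4 s.f.).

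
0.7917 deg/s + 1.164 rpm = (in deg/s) 7.776. Check: 1 deg/s = 0.017453293 rad/s, so 0.7917 deg/s = 0.7917 * 0.017453293 = 0.013817772 rad/s. 1 rpm = 0.10471976 rad/s, so 1.164 rpm = 1.164 * 0.10471976 = 0.12189379 rad/s. Sum: 0.013817772 + 0.12189379 = 0.13571157 rad/s. 1 deg/s = 0.017453293 rad/s, so 0.13571157 rad/s = 0.13571157 / 0.017453293 = 7.7757 deg/s ≈ 7.776 deg/s (4 s.f.).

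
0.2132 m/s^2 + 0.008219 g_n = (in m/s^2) 0.2938. Check: 0.2132 m/s^2 is already in m/s^2. 1 g_n = 9.80665 m/s^2, so 0.008219 g_n = 0.008219 * 9.80665 = 0.080600856 m/s^2. Sum: 0.2132 + 0.080600856 = 0.29380086 m/s^2. Result: 0.29380086 m/s^2 ≈ 0.2938 m/s^2 (4 s.f.).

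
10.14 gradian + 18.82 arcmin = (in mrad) 1 gradian = 0.015707963 rad, so 10.14 gradian = 10.14 * 0.015707963 = 0.15927875 rad. 1 arcmin = 0.00029088821 rad, so 18.82 arcmin = 18.82 * 0.00029088821 = 0.0054745161 rad. Sum: 0.15927875 + 0.0054745161 = 0.16475326 rad. 1 mrad = 0.001 rad, so 0.16475326 rad = 0.16475326 / 0.001 = 164.75326 mrad ≈ 164.8 mrad (4 s.f.). Final answer: 164.8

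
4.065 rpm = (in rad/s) 0.4257. Check: 1 rpm = 0.10471976 rad/s, so 4.065 rpm = 4.065 * 0.10471976 = 0.4256858 rad/s. Result: 0.4256858 rad/s ≈ 0.4257 rad/s (4 s.f.).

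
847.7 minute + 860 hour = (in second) 1 minute = 60 s, so 847.7 minute = 847.7 * 60 = 50862 s. 1 hour = 3600 s, so 860 hour = 860 * 3600 = 3096000 s. Sum: 50862 + 3096000 = 3146862 s. 3146862 s = 3146862 second ≈ 3.147e+06 second (4 s.f.). Final answer: 3.147e+06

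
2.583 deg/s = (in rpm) 0.4305. Check: 1 deg/s = 0.017453293 rad/s, so 2.583 deg/s = 2.583 * 0.017453293 = 0.045081855 rad/s. 1 rpm = 0.10471976 rad/s, so 0.045081855 rad/s = 0.045081855 / 0.10471976 = 0.4305 rpm.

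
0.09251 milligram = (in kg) 9.251e-08. Check: 1 milligram = 1e-06 kg, so 0.09251 milligram = 0.09251 * 1e-06 = 9.251e-08 kg. Result: 9.251e-08 kg.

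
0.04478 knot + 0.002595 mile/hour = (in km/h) 0.08711. Check: 1 knot = 0.51444444 m/s, so 0.04478 knot = 0.04478 * 0.51444444 = 0.023036822 m/s. 1 mile/hour = 0.44704 m/s, so 0.002595 mile/hour = 0.002595 * 0.44704 = 0.0011600688 m/s. Sum: 0.023036822 + 0.0011600688 = 0.024196891 m/s. 1 km/h = 0.27777778 m/s, so 0.024196891 m/s = 0.024196891 / 0.27777778 = 0.087108808 km/h ≈ 0.08711 km/h (4 s.f.).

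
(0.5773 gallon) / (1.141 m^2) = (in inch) 0.0754. Check: 1 gallon = 0.0037854118 m^3, so 0.5773 gallon = 0.5773 * 0.0037854118 = 0.0021853182 m^3. 1.141 m^2 is already in m^2. Combine: 0.0021853182 m^3 / 1.141 m^2 = 0.0019152658 m. 1 inch = 0.0254 m, so 0.0019152658 m = 0.0019152658 / 0.0254 = 0.075404163 inch ≈ 0.0754 inch (4 s.f.).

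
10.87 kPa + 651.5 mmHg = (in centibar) 97.73. Check: 1 kPa = 1000 Pa, so 10.87 kPa = 10.87 * 1000 = 10870 Pa. 1 mmHg = 133.32237 Pa, so 651.5 mmHg = 651.5 * 133.32237 = 86859.523 Pa. Sum: 10870 + 86859.523 = 97729.523 Pa. 1 centibar = 1000 Pa, so 97729.523 Pa = 97729.523 / 1000 = 97.729523 centibar ≈ 97.73 centibar (4 s.f.).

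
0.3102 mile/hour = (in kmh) 1 mile/hour = 0.44704 m/s, so 0.3102 mile/hour = 0.3102 * 0.44704 = 0.13867181 m/s. 1 kmh = 0.27777778 m/s, so 0.13867181 m/s = 0.13867181 / 0.27777778 = 0.49921851 kmh ≈ 0.4992 kmh (4 s.f.). Final answer: 0.4992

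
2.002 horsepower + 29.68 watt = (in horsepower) 2.042. Check: 1 horsepower = 745.69987 W, so 2.002 horsepower = 2.002 * 745.69987 = 1492.8911 W. 29.68 watt = 29.68 W. Sum: 1492.8911 + 29.68 = 1522.5711 W. 1 horsepower = 745.69987 W, so 1522.5711 W = 1522.5711 / 745.69987 = 2.0418015 horsepower ≈ 2.042 horsepower (4 s.f.).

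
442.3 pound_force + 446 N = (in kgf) 1 pound_force = 4.4482216 N, so 442.3 pound_force = 442.3 * 4.4482216 = 1967.4484 N. 446 N is already in N. Sum: 1967.4484 + 446 = 2413.4484 N. 1 kgf = 9.80665 N, so 2413.4484 N = 2413.4484 / 9.80665 = 246.10325 kgf ≈ 246.1 kgf (4 s.f.). Final answer: 246.1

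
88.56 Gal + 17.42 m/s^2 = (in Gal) 1 Gal = 0.01 m/s^2, so 88.56 Gal = 88.56 * 0.01 = 0.8856 m/s^2. 17.42 m/s^2 is already in m/s^2. Sum: 0.8856 + 17.42 = 18.3056 m/s^2. 1 Gal = 0.01 m/s^2, so 18.3056 m/s^2 = 18.3056 / 0.01 = 1830.56 Gal ≈ 1831 Gal (4 s.f.). Final answer: 1831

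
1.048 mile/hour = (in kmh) 1 mile/hour = 0.44704 m/s, so 1.048 mile/hour = 1.048 * 0.44704 = 0.46849792 m/s. 1 kmh = 0.27777778 m/s, so 0.46849792 m/s = 0.46849792 / 0.27777778 = 1.6865925 kmh ≈ 1.687 kmh (4 s.f.). Final answer: 1.687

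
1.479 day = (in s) 1.278e+05. Check: 1 day = 86400 s, so 1.479 day = 1.479 * 86400 = 127785.6 s. Result: 127785.6 s ≈ 1.278e+05 s (4 s.f.).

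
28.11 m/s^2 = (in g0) 2.866. Check: 1 g0 = 9.80665 m/s^2, so 28.11 m/s^2 = 28.11 / 9.80665 = 2.8664223 g0 ≈ 2.866 g0 (4 s.f.).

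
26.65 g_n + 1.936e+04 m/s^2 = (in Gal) 1.962e+06. Check: 1 g_n = 9.80665 m/s^2, so 26.65 g_n = 26.65 * 9.80665 = 261.34722 m/s^2. 1.936e+04 m/s^2 is already in m/s^2. Sum: 261.34722 + 19360 = 19621.347 m/s^2. 1 Gal = 0.01 m/s^2, so 19621.347 m/s^2 = 19621.347 / 0.01 = 1962134.7 Gal ≈ 1.962e+06 Gal (4 s.f.).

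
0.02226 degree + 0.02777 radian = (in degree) 1.613. Check: 1 degree = 0.017453293 rad, so 0.02226 degree = 0.02226 * 0.017453293 = 0.00038851029 rad. 0.02777 radian = 0.02777 rad. Sum: 0.00038851029 + 0.02777 = 0.02815851 rad. 1 degree = 0.017453293 rad, so 0.02815851 rad = 0.02815851 / 0.017453293 = 1.6133638 degree ≈ 1.613 degree (4 s.f.).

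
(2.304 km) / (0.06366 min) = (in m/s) 1 km = 1000 m, so 2.304 km = 2.304 * 1000 = 2304 m. 1 min = 60 s, so 0.06366 min = 0.06366 * 60 = 3.8196 s. Combine: 2304 m / 3.8196 s = 603.20452 m/s. Result: 603.20452 m/s ≈ 603.2 m/s (4 s.f.). Final answer: 603.2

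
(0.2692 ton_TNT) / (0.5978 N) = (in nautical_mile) 1.017e+06. Check: 1 ton_TNT = 4.184e+09 J, so 0.2692 ton_TNT = 0.2692 * 4.184e+09 = 1.1263328e+09 J. 0.5978 N is already in N. Combine: 1.1263328e+09 J / 0.5978 N = 1.8841298e+09 m. 1 nautical_mile = 1852 m, so 1.8841298e+09 m = 1.8841298e+09 / 1852 = 1017348.7 nautical_mile ≈ 1.017e+06 nautical_mile (4 s.f.).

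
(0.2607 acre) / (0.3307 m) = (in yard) 3489. Check: 1 acre = 4046.8564 m^2, so 0.2607 acre = 0.2607 * 4046.8564 = 1055.0155 m^2. 0.3307 m is already in m. Combine: 1055.0155 m^2 / 0.3307 m = 3190.2494 m. 1 yard = 0.9144 m, so 3190.2494 m = 3190.2494 / 0.9144 = 3488.8991 yard ≈ 3489 yard (4 s.f.).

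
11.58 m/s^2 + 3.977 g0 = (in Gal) 11.58 m/s^2 is already in m/s^2. 1 g0 = 9.80665 m/s^2, so 3.977 g0 = 3.977 * 9.80665 = 39.001047 m/s^2. Sum: 11.58 + 39.001047 = 50.581047 m/s^2. 1 Gal = 0.01 m/s^2, so 50.581047 m/s^2 = 50.581047 / 0.01 = 5058.1047 Gal ≈ 5058 Gal (4 s.f.). Final answer: 5058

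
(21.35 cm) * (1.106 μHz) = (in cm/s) 2.361e-05. Check: 1 cm = 0.01 m, so 21.35 cm = 21.35 * 0.01 = 0.2135 m. 1 μHz = 1e-06 Hz, so 1.106 μHz = 1.106 * 1e-06 = 1.106e-06 Hz. Combine: 0.2135 m * 1.106e-06 Hz = 2.36131e-07 m/s. 1 cm/s = 0.01 m/s, so 2.36131e-07 m/s = 2.36131e-07 / 0.01 = 2.36131e-05 cm/s ≈ 2.361e-05 cm/s (4 s.f.).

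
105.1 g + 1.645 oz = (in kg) 1 g = 0.001 kg, so 105.1 g = 105.1 * 0.001 = 0.1051 kg. 1 oz = 0.028349523 kg, so 1.645 oz = 1.645 * 0.028349523 = 0.046634966 kg. Sum: 0.1051 + 0.046634966 = 0.15173497 kg. Result: 0.15173497 kg ≈ 0.1517 kg (4 s.f.). Final answer: 0.1517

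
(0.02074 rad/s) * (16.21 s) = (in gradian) 0.02074 rad/s is already in rad/s. 16.21 s is already in s. Combine: 0.02074 rad/s * 16.21 s = 0.3361954 rad. 1 gradian = 0.015707963 rad, so 0.3361954 rad = 0.3361954 / 0.015707963 = 21.402864 gradian ≈ 21.4 gradian (4 s.f.). Final answer: 21.4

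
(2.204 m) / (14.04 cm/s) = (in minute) 2.204 m is already in m. 1 cm/s = 0.01 m/s, so 14.04 cm/s = 14.04 * 0.01 = 0.1404 m/s. Combine: 2.204 m / 0.1404 m/s = 15.698006 s. 1 minute = 60 s, so 15.698006 s = 15.698006 / 60 = 0.26163343 minute ≈ 0.2616 minute (4 s.f.). Final answer: 0.2616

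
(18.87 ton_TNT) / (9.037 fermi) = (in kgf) 1 ton_TNT = 4.184e+09 J, so 18.87 ton_TNT = 18.87 * 4.184e+09 = 7.895208e+10 J. 1 fermi = 1e-15 m, so 9.037 fermi = 9.037 * 1e-15 = 9.037e-15 m. Combine: 7.895208e+10 J / 9.037e-15 m = 8.7365365e+24 N. 1 kgf = 9.80665 N, so 8.7365365e+24 N = 8.7365365e+24 / 9.80665 = 8.9087879e+23 kgf ≈ 8.909e+23 kgf (4 s.f.). Final answer: 8.909e+23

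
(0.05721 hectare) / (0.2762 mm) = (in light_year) 2.189e-10. Check: 1 hectare = 10000 m^2, so 0.05721 hectare = 0.05721 * 10000 = 572.1 m^2. 1 mm = 0.001 m, so 0.2762 mm = 0.2762 * 0.001 = 0.0002762 m. Combine: 572.1 m^2 / 0.0002762 m = 2071325.1 m. 1 light_year = 9.4607305e+15 m, so 2071325.1 m = 2071325.1 / 9.4607305e+15 = 2.1893924e-10 light_year ≈ 2.189e-10 light_year (4 s.f.).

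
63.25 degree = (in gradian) 1 degree = 0.017453293 rad, so 63.25 degree = 63.25 * 0.017453293 = 1.1039208 rad. 1 gradian = 0.015707963 rad, so 1.1039208 rad = 1.1039208 / 0.015707963 = 70.277778 gradian ≈ 70.28 gradian (4 s.f.). Final answer: 70.28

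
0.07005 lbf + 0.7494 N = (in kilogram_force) 1 lbf = 4.4482216 N, so 0.07005 lbf = 0.07005 * 4.4482216 = 0.31159792 N. 0.7494 N is already in N. Sum: 0.31159792 + 0.7494 = 1.0609979 N. 1 kilogram_force = 9.80665 N, so 1.0609979 N = 1.0609979 / 9.80665 = 0.10819168 kilogram_force ≈ 0.1082 kilogram_force (4 s.f.). Final answer: 0.1082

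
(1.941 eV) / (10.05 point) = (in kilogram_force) 8.944e-18. Check: 1 eV = 1.6021766e-19 J, so 1.941 eV = 1.941 * 1.6021766e-19 = 3.1098248e-19 J. 1 point = 0.00035277778 m, so 10.05 point = 10.05 * 0.00035277778 = 0.0035454167 m. Combine: 3.1098248e-19 J / 0.0035454167 m = 8.7713946e-17 N. 1 kilogram_force = 9.80665 N, so 8.7713946e-17 N = 8.7713946e-17 / 9.80665 = 8.9443332e-18 kilogram_force ≈ 8.944e-18 kilogram_force (4 s.f.).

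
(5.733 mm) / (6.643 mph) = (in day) 2.234e-08. Check: 1 mm = 0.001 m, so 5.733 mm = 5.733 * 0.001 = 0.005733 m. 1 mph = 0.44704 m/s, so 6.643 mph = 6.643 * 0.44704 = 2.9696867 m/s. Combine: 0.005733 m / 2.9696867 m/s = 0.0019305067 s. 1 day = 86400 s, so 0.0019305067 s = 0.0019305067 / 86400 = 2.2343827e-08 day ≈ 2.234e-08 day (4 s.f.).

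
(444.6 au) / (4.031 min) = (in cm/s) 1 au = 1.4959787e+11 m, so 444.6 au = 444.6 * 1.4959787e+11 = 6.6511213e+13 m. 1 min = 60 s, so 4.031 min = 4.031 * 60 = 241.86 s. Combine: 6.6511213e+13 m / 241.86 s = 2.7499881e+11 m/s. 1 cm/s = 0.01 m/s, so 2.7499881e+11 m/s = 2.7499881e+11 / 0.01 = 2.7499881e+13 cm/s ≈ 2.75e+13 cm/s (4 s.f.). Final answer: 2.75e+13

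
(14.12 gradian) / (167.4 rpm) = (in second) 1 gradian = 0.015707963 rad, so 14.12 gradian = 14.12 * 0.015707963 = 0.22179644 rad. 1 rpm = 0.10471976 rad/s, so 167.4 rpm = 167.4 * 0.10471976 = 17.530087 rad/s. Combine: 0.22179644 rad / 17.530087 rad/s = 0.01265233 s. 0.01265233 s = 0.01265233 second ≈ 0.01265 second (4 s.f.). Final answer: 0.01265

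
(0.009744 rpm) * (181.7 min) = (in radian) 11.12. Check: 1 rpm = 0.10471976 rad/s, so 0.009744 rpm = 0.009744 * 0.10471976 = 0.0010203893 rad/s. 1 min = 60 s, so 181.7 min = 181.7 * 60 = 10902 s. Combine: 0.0010203893 rad/s * 10902 s = 11.124284 rad. 11.124284 rad = 11.124284 radian ≈ 11.12 radian (4 s.f.).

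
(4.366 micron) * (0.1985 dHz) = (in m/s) 8.667e-08. Check: 1 micron = 1e-06 m, so 4.366 micron = 4.366 * 1e-06 = 4.366e-06 m. 1 dHz = 0.1 Hz, so 0.1985 dHz = 0.1985 * 0.1 = 0.01985 Hz. Combine: 4.366e-06 m * 0.01985 Hz = 8.66651e-08 m/s. Result: 8.66651e-08 m/s ≈ 8.667e-08 m/s (4 s.f.).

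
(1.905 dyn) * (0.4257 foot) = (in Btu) 1 dyn = 1e-05 N, so 1.905 dyn = 1.905 * 1e-05 = 1.905e-05 N. 1 foot = 0.3048 m, so 0.4257 foot = 0.4257 * 0.3048 = 0.12975336 m. Combine: 1.905e-05 N * 0.12975336 m = 2.4718015e-06 J. 1 Btu = 1055.0559 J, so 2.4718015e-06 J = 2.4718015e-06 / 1055.0559 = 2.3428158e-09 Btu ≈ 2.343e-09 Btu (4 s.f.). Final answer: 2.343e-09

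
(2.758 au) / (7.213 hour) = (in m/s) 1.589e+07. Check: 1 au = 1.4959787e+11 m, so 2.758 au = 2.758 * 1.4959787e+11 = 4.1259093e+11 m. 1 hour = 3600 s, so 7.213 hour = 7.213 * 3600 = 25966.8 s. Combine: 4.1259093e+11 m / 25966.8 s = 15889171 m/s. Result: 15889171 m/s ≈ 1.589e+07 m/s (4 s.f.).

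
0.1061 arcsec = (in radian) 5.144e-07. Check: 1 arcsec = 4.8481368e-06 rad, so 0.1061 arcsec = 0.1061 * 4.8481368e-06 = 5.1438732e-07 rad. 5.1438732e-07 rad = 5.1438732e-07 radian ≈ 5.144e-07 radian (4 s.f.).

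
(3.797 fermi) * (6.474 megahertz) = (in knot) 4.778e-08. Check: 1 fermi = 1e-15 m, so 3.797 fermi = 3.797 * 1e-15 = 3.797e-15 m. 1 megahertz = 1000000 Hz, so 6.474 megahertz = 6.474 * 1000000 = 6474000 Hz. Combine: 3.797e-15 m * 6474000 Hz = 2.4581778e-08 m/s. 1 knot = 0.51444444 m/s, so 2.4581778e-08 m/s = 2.4581778e-08 / 0.51444444 = 4.7783154e-08 knot ≈ 4.778e-08 knot (4 s.f.).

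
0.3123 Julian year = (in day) 114.1. Check: 1 Julian year = 31557600 s, so 0.3123 Julian year = 0.3123 * 31557600 = 9855438.5 s. 1 day = 86400 s, so 9855438.5 s = 9855438.5 / 86400 = 114.06758 day ≈ 114.1 day (4 s.f.).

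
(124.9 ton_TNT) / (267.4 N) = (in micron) 1 ton_TNT = 4.184e+09 J, so 124.9 ton_TNT = 124.9 * 4.184e+09 = 5.225816e+11 J. 267.4 N is already in N. Combine: 5.225816e+11 J / 267.4 N = 1.9543067e+09 m. 1 micron = 1e-06 m, so 1.9543067e+09 m = 1.9543067e+09 / 1e-06 = 1.9543067e+15 micron ≈ 1.954e+15 micron (4 s.f.). Final answer: 1.954e+15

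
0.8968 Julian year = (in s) 2.83e+07. Check: 1 Julian year = 31557600 s, so 0.8968 Julian year = 0.8968 * 31557600 = 28300856 s. Result: 28300856 s ≈ 2.83e+07 s (4 s.f.).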